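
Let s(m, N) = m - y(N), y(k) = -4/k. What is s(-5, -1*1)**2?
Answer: 81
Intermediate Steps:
s(m, N) = m + 4/N (s(m, N) = m - (-4)/N = m + 4/N)
s(-5, -1*1)**2 = (-5 + 4/((-1*1)))**2 = (-5 + 4/(-1))**2 = (-5 + 4*(-1))**2 = (-5 - 4)**2 = (-9)**2 = 81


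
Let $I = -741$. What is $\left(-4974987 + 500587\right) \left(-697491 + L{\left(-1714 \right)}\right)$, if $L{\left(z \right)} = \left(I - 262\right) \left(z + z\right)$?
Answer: $-12263404199200$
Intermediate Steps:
$L{\left(z \right)} = - 2006 z$ ($L{\left(z \right)} = \left(-741 - 262\right) \left(z + z\right) = - 1003 \cdot 2 z = - 2006 z$)
$\left(-4974987 + 500587\right) \left(-697491 + L{\left(-1714 \right)}\right) = \left(-4974987 + 500587\right) \left(-697491 - -3438284\right) = - 4474400 \left(-697491 + 3438284\right) = \left(-4474400\right) 2740793 = -12263404199200$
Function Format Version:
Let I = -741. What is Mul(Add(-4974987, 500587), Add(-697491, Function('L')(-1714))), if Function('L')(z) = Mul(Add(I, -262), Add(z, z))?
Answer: -12263404199200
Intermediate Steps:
Function('L')(z) = Mul(-2006, z) (Function('L')(z) = Mul(Add(-741, -262), Add(z, z)) = Mul(-1003, Mul(2, z)) = Mul(-2006, z))
Mul(Add(-4974987, 500587), Add(-697491, Function('L')(-1714))) = Mul(Add(-4974987, 500587), Add(-697491, Mul(-2006, -1714))) = Mul(-4474400, Add(-697491, 3438284)) = Mul(-4474400, 2740793) = -12263404199200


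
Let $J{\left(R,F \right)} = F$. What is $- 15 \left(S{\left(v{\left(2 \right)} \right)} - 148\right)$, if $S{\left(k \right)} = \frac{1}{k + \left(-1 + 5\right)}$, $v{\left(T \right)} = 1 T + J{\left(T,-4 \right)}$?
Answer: $\frac{4425}{2} \approx 2212.5$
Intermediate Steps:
$v{\left(T \right)} = -4 + T$ ($v{\left(T \right)} = 1 T - 4 = T - 4 = -4 + T$)
$S{\left(k \right)} = \frac{1}{4 + k}$ ($S{\left(k \right)} = \frac{1}{k + 4} = \frac{1}{4 + k}$)
$- 15 \left(S{\left(v{\left(2 \right)} \right)} - 148\right) = - 15 \left(\frac{1}{4 + \left(-4 + 2\right)} - 148\right) = - 15 \left(\frac{1}{4 - 2} - 148\right) = - 15 \left(\frac{1}{2} - 148\right) = \left(-15\right) \left(- \frac{295}{2}\right) = \frac{4425}{2}$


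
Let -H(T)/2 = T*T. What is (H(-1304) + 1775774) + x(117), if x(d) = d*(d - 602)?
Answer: -1681803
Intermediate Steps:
x(d) = d*(-602 + d)
H(T) = -2*T² (H(T) = -2*T*T = -2*T²)
(H(-1304) + 1775774) + x(117) = (-2*(-1304)² + 1775774) + 117*(-602 + 117) = (-2*1700416 + 1775774) + 117*(-485) = (-3400832 + 1775774) - 56745 = -1625058 - 56745 = -1681803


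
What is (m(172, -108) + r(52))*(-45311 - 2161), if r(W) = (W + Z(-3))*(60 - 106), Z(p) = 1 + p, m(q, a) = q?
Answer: 101020416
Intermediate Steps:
r(W) = 92 - 46*W (r(W) = (W + (1 - 3))*(60 - 106) = (W - 2)*(-46) = (-2 + W)*(-46) = 92 - 46*W)
(m(172, -108) + r(52))*(-45311 - 2161) = (172 + (92 - 46*52))*(-45311 - 2161) = (172 + (92 - 2392))*(-47472) = (172 - 2300)*(-47472) = -2128*(-47472) = 101020416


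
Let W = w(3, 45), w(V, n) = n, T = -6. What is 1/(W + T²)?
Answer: 1/81 ≈ 0.012346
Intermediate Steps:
W = 45
1/(W + T²) = 1/(45 + (-6)²) = 1/(45 + 36) = 1/81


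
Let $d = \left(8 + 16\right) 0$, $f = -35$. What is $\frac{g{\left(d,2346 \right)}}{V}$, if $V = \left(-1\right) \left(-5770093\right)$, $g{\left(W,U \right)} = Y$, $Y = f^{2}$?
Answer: $\frac{25}{117757} \approx 0.0002123$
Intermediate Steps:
$d = 0$ ($d = 24 \cdot 0 = 0$)
$Y = 1225$ ($Y = \left(-35\right)^{2} = 1225$)
$g{\left(W,U \right)} = 1225$
$V = 5770093$
$\frac{g{\left(d,2346 \right)}}{V} = \frac{1225}{5770093} = 1225 \cdot \frac{1}{5770093} = \frac{25}{117757}$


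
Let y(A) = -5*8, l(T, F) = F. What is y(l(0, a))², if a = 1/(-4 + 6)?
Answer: 1600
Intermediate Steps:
a = ½ (a = 1/2 = ½ ≈ 0.50000)
y(A) = -40
y(l(0, a))² = (-40)² = 1600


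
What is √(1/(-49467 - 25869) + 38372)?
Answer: √54445195192494/37668 ≈ 195.89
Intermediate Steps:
√(1/(-49467 - 25869) + 38372) = √(1/(-75336) + 38372) = √(-1/75336 + 38372) = √(2890792991/75336) = √54445195192494/37668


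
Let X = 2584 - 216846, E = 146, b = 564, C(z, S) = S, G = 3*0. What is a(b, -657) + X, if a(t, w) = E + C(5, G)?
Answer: -214116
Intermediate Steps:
G = 0
X = -214262
a(t, w) = 146 (a(t, w) = 146 + 0 = 146)
a(b, -657) + X = 146 - 214262 = -214116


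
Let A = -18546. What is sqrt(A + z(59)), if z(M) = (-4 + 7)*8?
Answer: 21*I*sqrt(42) ≈ 136.1*I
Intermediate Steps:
z(M) = 24 (z(M) = 3*8 = 24)
sqrt(A + z(59)) = sqrt(-18546 + 24) = sqrt(-18522) = 21*I*sqrt(42)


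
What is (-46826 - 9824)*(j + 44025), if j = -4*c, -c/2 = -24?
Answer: -2483139450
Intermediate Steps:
c = 48 (c = -2*(-24) = 48)
j = -192 (j = -4*48 = -192)
(-46826 - 9824)*(j + 44025) = (-46826 - 9824)*(-192 + 44025) = -56650*43833 = -2483139450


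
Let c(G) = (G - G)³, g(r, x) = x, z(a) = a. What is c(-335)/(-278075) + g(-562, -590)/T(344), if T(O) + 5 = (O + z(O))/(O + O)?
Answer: 295/2 ≈ 147.50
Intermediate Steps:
c(G) = 0 (c(G) = 0³ = 0)
T(O) = -4 (T(O) = -5 + (O + O)/(O + O) = -5 + (2*O)/((2*O)) = -5 + (2*O)*(1/(2*O)) = -5 + 1 = -4)
c(-335)/(-278075) + g(-562, -590)/T(344) = 0/(-278075) - 590/(-4) = 0*(-1/278075) - 590*(-¼) = 0 + 295/2 = 295/2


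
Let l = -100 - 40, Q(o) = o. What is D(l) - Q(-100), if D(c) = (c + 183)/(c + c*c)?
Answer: 1946043/19460 ≈ 100.00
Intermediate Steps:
l = -140
D(c) = (183 + c)/(c + c**2)
D(l) - Q(-100) = (183 - 140)/((-140)*(1 - 140)) - 1*(-100) = -1/140*43/(-139) + 100 = -1/140*(-1/139)*43 + 100 = 43/19460 + 100 = 1946043/19460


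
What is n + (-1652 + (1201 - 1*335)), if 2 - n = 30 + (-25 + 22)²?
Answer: -823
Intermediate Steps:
n = -37 (n = 2 - (30 + (-25 + 22)²) = 2 - (30 + (-3)²) = 2 - (30 + 9) = 2 - 1*39 = 2 - 39 = -37)
n + (-1652 + (1201 - 1*335)) = -37 + (-1652 + (1201 - 1*335)) = -37 + (-1652 + (1201 - 335)) = -37 + (-1652 + 866) = -37 - 786 = -823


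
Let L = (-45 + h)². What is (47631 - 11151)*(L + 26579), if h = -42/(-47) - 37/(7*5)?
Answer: 565024397302656/541205 ≈ 1.0440e+9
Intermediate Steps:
h = -269/1645 (h = -42*(-1/47) - 37/35 = 42/47 - 37*1/35 = 42/47 - 37/35 = -269/1645 ≈ -0.16353)
L = 5519598436/2706025 (L = (-45 - 269/1645)² = (-74294/1645)² = 5519598436/2706025 ≈ 2039.7)
(47631 - 11151)*(L + 26579) = (47631 - 11151)*(5519598436/2706025 + 26579) = 36480*(77443036911/2706025) = 565024397302656/541205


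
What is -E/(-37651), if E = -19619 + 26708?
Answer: 7089/37651 ≈ 0.18828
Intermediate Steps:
E = 7089
-E/(-37651) = -7089/(-37651) = -7089*(-1)/37651 = -1*(-7089/37651) = 7089/37651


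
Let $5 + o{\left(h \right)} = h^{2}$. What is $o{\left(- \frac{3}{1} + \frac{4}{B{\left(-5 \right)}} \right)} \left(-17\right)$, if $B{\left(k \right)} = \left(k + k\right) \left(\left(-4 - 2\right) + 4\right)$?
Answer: $- \frac{1207}{25} \approx -48.28$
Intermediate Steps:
$B{\left(k \right)} = - 4 k$ ($B{\left(k \right)} = 2 k \left(-6 + 4\right) = 2 k \left(-2\right) = - 4 k$)
$o{\left(h \right)} = -5 + h^{2}$
$o{\left(- \frac{3}{1} + \frac{4}{B{\left(-5 \right)}} \right)} \left(-17\right) = \left(-5 + \left(- \frac{3}{1} + \frac{4}{\left(-4\right) \left(-5\right)}\right)^{2}\right) \left(-17\right) = \left(-5 + \left(\left(-3\right) 1 + \frac{4}{20}\right)^{2}\right) \left(-17\right) = \left(-5 + \left(-3 + 4 \cdot \frac{1}{20}\right)^{2}\right) \left(-17\right) = \left(-5 + \left(-3 + \frac{1}{5}\right)^{2}\right) \left(-17\right) = \left(-5 + \left(- \frac{14}{5}\right)^{2}\right) \left(-17\right) = \left(-5 + \frac{196}{25}\right) \left(-17\right) = \frac{71}{25} \left(-17\right) = - \frac{1207}{25}$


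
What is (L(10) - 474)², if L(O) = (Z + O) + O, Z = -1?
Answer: 207025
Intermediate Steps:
L(O) = -1 + 2*O (L(O) = (-1 + O) + O = -1 + 2*O)
(L(10) - 474)² = ((-1 + 2*10) - 474)² = ((-1 + 20) - 474)² = (19 - 474)² = (-455)² = 207025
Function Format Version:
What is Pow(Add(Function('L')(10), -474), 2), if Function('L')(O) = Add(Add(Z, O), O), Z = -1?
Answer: 207025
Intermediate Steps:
Function('L')(O) = Add(-1, Mul(2, O)) (Function('L')(O) = Add(Add(-1, O), O) = Add(-1, Mul(2, O)))
Pow(Add(Function('L')(10), -474), 2) = Pow(Add(Add(-1, Mul(2, 10)), -474), 2) = Pow(Add(Add(-1, 20), -474), 2) = Pow(Add(19, -474), 2) = Pow(-455, 2) = 207025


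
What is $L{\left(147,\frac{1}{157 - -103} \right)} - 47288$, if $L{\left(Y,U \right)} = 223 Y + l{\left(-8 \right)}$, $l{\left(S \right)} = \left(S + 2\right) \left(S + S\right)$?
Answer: $-14411$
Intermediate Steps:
$l{\left(S \right)} = 2 S \left(2 + S\right)$ ($l{\left(S \right)} = \left(2 + S\right) 2 S = 2 S \left(2 + S\right)$)
$L{\left(Y,U \right)} = 96 + 223 Y$ ($L{\left(Y,U \right)} = 223 Y + 2 \left(-8\right) \left(2 - 8\right) = 223 Y + 2 \left(-8\right) \left(-6\right) = 223 Y + 96 = 96 + 223 Y$)
$L{\left(147,\frac{1}{157 - -103} \right)} - 47288 = \left(96 + 223 \cdot 147\right) - 47288 = \left(96 + 32781\right) - 47288 = 32877 - 47288 = -14411$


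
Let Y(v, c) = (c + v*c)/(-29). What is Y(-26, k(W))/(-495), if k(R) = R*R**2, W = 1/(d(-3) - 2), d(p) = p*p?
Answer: -5/984753 ≈ -5.0774e-6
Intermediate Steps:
d(p) = p**2
W = 1/7 (W = 1/((-3)**2 - 2) = 1/(9 - 2) = 1/7 ≈ 0.14286)
k(R) = R**3
Y(v, c) = -c/29 - c*v/29 (Y(v, c) = (c + c*v)*(-1/29) = -c/29 - c*v/29)
Y(-26, k(W))/(-495) = -(1/7)**3*(1 - 26)/29/(-495) = -1/29*1/343*(-25)*(-1/495) = (25/9947)*(-1/495) = -5/984753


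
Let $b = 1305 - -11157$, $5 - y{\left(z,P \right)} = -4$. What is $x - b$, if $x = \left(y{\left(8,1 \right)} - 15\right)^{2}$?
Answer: $-12426$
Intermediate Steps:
$y{\left(z,P \right)} = 9$ ($y{\left(z,P \right)} = 5 - -4 = 5 + 4 = 9$)
$b = 12462$ ($b = 1305 + 11157 = 12462$)
$x = 36$ ($x = \left(9 - 15\right)^{2} = \left(-6\right)^{2} = 36$)
$x - b = 36 - 12462 = -12426$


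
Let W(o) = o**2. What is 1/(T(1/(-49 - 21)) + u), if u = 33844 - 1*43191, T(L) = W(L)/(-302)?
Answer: -1479800/13831690601 ≈ -0.00010699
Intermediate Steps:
T(L) = -L**2/302 (T(L) = L**2/(-302) = L**2*(-1/302) = -L**2/302)
u = -9347 (u = 33844 - 43191 = -9347)
1/(T(1/(-49 - 21)) + u) = 1/(-1/(302*(-49 - 21)**2) - 9347) = 1/(-(1/(-70))**2/302 - 9347) = 1/(-(-1/70)**2/302 - 9347) = 1/(-1/302*1/4900 - 9347) = 1/(-1/1479800 - 9347) = 1/(-13831690601/1479800) = -1479800/13831690601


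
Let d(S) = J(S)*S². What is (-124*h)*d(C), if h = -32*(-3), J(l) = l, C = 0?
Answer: 0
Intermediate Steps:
h = 96
d(S) = S³ (d(S) = S*S² = S³)
(-124*h)*d(C) = -124*96*0³ = -11904*0 = 0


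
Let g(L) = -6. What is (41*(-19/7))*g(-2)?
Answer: 4674/7 ≈ 667.71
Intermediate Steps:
(41*(-19/7))*g(-2) = (41*(-19/7))*(-6) = -779/7*(-6) = 4674/7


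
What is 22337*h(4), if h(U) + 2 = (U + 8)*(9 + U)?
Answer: 3439898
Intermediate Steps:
h(U) = -2 + (8 + U)*(9 + U) (h(U) = -2 + (U + 8)*(9 + U) = -2 + (8 + U)*(9 + U))
22337*h(4) = 22337*(70 + 4² + 17*4) = 22337*(70 + 16 + 68) = 22337*154 = 3439898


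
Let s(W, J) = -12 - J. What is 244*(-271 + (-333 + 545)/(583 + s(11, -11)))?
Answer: -19216220/291 ≈ -66035.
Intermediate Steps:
244*(-271 + (-333 + 545)/(583 + s(11, -11))) = 244*(-271 + (-333 + 545)/(583 + (-12 - 1*(-11)))) = 244*(-271 + 212/(583 + (-12 + 11))) = 244*(-271 + 212/(583 - 1)) = 244*(-271 + 212/582) = 244*(-271 + 212*(1/582)) = 244*(-271 + 106/291) = 244*(-78755/291) = -19216220/291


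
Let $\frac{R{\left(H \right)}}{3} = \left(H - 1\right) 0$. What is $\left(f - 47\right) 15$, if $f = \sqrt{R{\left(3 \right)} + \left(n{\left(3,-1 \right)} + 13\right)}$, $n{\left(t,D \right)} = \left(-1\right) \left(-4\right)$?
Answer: $-705 + 15 \sqrt{17} \approx -643.15$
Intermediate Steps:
$n{\left(t,D \right)} = 4$
$R{\left(H \right)} = 0$ ($R{\left(H \right)} = 3 \left(H - 1\right) 0 = 3 \left(-1 + H\right) 0 = 3 \cdot 0 = 0$)
$f = \sqrt{17}$ ($f = \sqrt{0 + \left(4 + 13\right)} = \sqrt{0 + 17} = \sqrt{17} \approx 4.1231$)
$\left(f - 47\right) 15 = \left(\sqrt{17} - 47\right) 15 = \left(-47 + \sqrt{17}\right) 15 = -705 + 15 \sqrt{17}$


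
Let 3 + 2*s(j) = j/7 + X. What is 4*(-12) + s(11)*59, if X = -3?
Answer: -2501/14 ≈ -178.64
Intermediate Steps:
s(j) = -3 + j/14 (s(j) = -3/2 + (j/7 - 3)/2 = -3/2 + (-3 + j/7)/2 = -3/2 + (-3/2 + j/14) = -3 + j/14)
4*(-12) + s(11)*59 = 4*(-12) + (-3 + (1/14)*11)*59 = -48 + (-3 + 11/14)*59 = -48 - 31/14*59 = -48 - 1829/14 = -2501/14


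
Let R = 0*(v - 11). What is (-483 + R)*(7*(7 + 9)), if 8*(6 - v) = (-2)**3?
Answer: -54096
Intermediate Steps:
v = 7 (v = 6 - 1/8*(-2)**3 = 6 - 1/8*(-8) = 6 + 1 = 7)
R = 0 (R = 0*(7 - 11) = 0*(-4) = 0)
(-483 + R)*(7*(7 + 9)) = (-483 + 0)*(7*(7 + 9)) = -3381*16 = -483*112 = -54096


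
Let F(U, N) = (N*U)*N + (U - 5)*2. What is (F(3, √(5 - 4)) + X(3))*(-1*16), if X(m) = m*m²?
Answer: -416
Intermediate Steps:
X(m) = m³
F(U, N) = -10 + 2*U + U*N² (F(U, N) = U*N² + (-5 + U)*2 = U*N² + (-10 + 2*U) = -10 + 2*U + U*N²)
(F(3, √(5 - 4)) + X(3))*(-1*16) = ((-10 + 2*3 + 3*(√(5 - 4))²) + 3³)*(-1*16) = ((-10 + 6 + 3*(√1)²) + 27)*(-16) = ((-10 + 6 + 3*1²) + 27)*(-16) = ((-10 + 6 + 3*1) + 27)*(-16) = ((-10 + 6 + 3) + 27)*(-16) = (-1 + 27)*(-16) = 26*(-16) = -416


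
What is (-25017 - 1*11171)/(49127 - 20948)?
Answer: -36188/28179 ≈ -1.2842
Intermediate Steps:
(-25017 - 1*11171)/(49127 - 20948) = (-25017 - 11171)/28179 = -36188*1/28179 = -36188/28179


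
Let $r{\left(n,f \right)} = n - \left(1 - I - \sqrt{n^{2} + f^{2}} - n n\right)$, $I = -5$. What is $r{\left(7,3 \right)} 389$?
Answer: $19450 + 389 \sqrt{58} \approx 22413.0$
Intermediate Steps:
$r{\left(n,f \right)} = -6 + n + n^{2} + \sqrt{f^{2} + n^{2}}$ ($r{\left(n,f \right)} = n + \left(\left(\left(n n - 5\right) - 1\right) + \sqrt{n^{2} + f^{2}}\right) = n + \left(\left(\left(n^{2} - 5\right) - 1\right) + \sqrt{f^{2} + n^{2}}\right) = n + \left(\left(\left(-5 + n^{2}\right) - 1\right) + \sqrt{f^{2} + n^{2}}\right) = n + \left(\left(-6 + n^{2}\right) + \sqrt{f^{2} + n^{2}}\right) = n + \left(-6 + n^{2} + \sqrt{f^{2} + n^{2}}\right) = -6 + n + n^{2} + \sqrt{f^{2} + n^{2}}$)
$r{\left(7,3 \right)} 389 = \left(-6 + 7 + 7^{2} + \sqrt{3^{2} + 7^{2}}\right) 389 = \left(-6 + 7 + 49 + \sqrt{9 + 49}\right) 389 = \left(-6 + 7 + 49 + \sqrt{58}\right) 389 = \left(50 + \sqrt{58}\right) 389 = 19450 + 389 \sqrt{58}$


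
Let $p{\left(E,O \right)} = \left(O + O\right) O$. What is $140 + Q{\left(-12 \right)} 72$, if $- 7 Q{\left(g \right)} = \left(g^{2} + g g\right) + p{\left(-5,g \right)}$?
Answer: $- \frac{40492}{7} \approx -5784.6$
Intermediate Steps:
$p{\left(E,O \right)} = 2 O^{2}$ ($p{\left(E,O \right)} = 2 O O = 2 O^{2}$)
$Q{\left(g \right)} = - \frac{4 g^{2}}{7}$ ($Q{\left(g \right)} = - \frac{\left(g^{2} + g g\right) + 2 g^{2}}{7} = - \frac{\left(g^{2} + g^{2}\right) + 2 g^{2}}{7} = - \frac{2 g^{2} + 2 g^{2}}{7} = - \frac{4 g^{2}}{7}$)
$140 + Q{\left(-12 \right)} 72 = 140 + - \frac{4 \left(-12\right)^{2}}{7} \cdot 72 = 140 + \left(- \frac{4}{7}\right) 144 \cdot 72 = 140 - \frac{41472}{7} = - \frac{40492}{7}$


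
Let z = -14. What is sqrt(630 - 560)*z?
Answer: -14*sqrt(70) ≈ -117.13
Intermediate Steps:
sqrt(630 - 560)*z = sqrt(630 - 560)*(-14) = sqrt(70)*(-14) = -14*sqrt(70)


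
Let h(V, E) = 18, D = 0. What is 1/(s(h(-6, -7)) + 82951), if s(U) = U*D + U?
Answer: 1/82969 ≈ 1.2053e-5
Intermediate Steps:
s(U) = U (s(U) = U*0 + U = 0 + U = U)
1/(s(h(-6, -7)) + 82951) = 1/(18 + 82951) = 1/82969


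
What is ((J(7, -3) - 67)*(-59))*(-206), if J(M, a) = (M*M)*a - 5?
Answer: -2661726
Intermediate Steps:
J(M, a) = -5 + a*M**2 (J(M, a) = M**2*a - 5 = a*M**2 - 5 = -5 + a*M**2)
((J(7, -3) - 67)*(-59))*(-206) = (((-5 - 3*7**2) - 67)*(-59))*(-206) = (((-5 - 3*49) - 67)*(-59))*(-206) = (((-5 - 147) - 67)*(-59))*(-206) = ((-152 - 67)*(-59))*(-206) = -219*(-59)*(-206) = 12921*(-206) = -2661726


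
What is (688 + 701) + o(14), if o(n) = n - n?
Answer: 1389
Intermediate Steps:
o(n) = 0
(688 + 701) + o(14) = (688 + 701) + 0 = 1389 + 0 = 1389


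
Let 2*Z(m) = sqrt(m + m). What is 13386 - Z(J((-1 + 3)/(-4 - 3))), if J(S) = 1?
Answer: 13386 - sqrt(2)/2 ≈ 13385.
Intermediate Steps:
Z(m) = sqrt(2)*sqrt(m)/2 (Z(m) = sqrt(m + m)/2 = sqrt(2*m)/2 = (sqrt(2)*sqrt(m))/2 = sqrt(2)*sqrt(m)/2)
13386 - Z(J((-1 + 3)/(-4 - 3))) = 13386 - sqrt(2)*sqrt(1)/2 = 13386 - sqrt(2)/2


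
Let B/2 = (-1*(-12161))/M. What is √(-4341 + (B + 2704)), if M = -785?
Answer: I*√1027853095/785 ≈ 40.841*I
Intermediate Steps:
B = -24322/785 (B = 2*(-1*(-12161)/(-785)) = 2*(12161*(-1/785)) = 2*(-12161/785) = -24322/785 ≈ -30.983)
√(-4341 + (B + 2704)) = √(-4341 + (-24322/785 + 2704)) = √(-4341 + 2098318/785) = √(-1309367/785) = I*√1027853095/785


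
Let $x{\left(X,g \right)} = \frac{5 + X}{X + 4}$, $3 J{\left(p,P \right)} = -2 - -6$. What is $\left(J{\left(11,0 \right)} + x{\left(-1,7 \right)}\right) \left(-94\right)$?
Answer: $- \frac{752}{3} \approx -250.67$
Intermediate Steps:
$J{\left(p,P \right)} = \frac{4}{3}$ ($J{\left(p,P \right)} = \frac{-2 - -6}{3} = \frac{-2 + 6}{3} = \frac{1}{3} \cdot 4 = \frac{4}{3}$)
$x{\left(X,g \right)} = \frac{5 + X}{4 + X}$
$\left(J{\left(11,0 \right)} + x{\left(-1,7 \right)}\right) \left(-94\right) = \left(\frac{4}{3} + \frac{5 - 1}{4 - 1}\right) \left(-94\right) = \left(\frac{4}{3} + \frac{1}{3} \cdot 4\right) \left(-94\right) = \left(\frac{4}{3} + \frac{4}{3}\right) \left(-94\right) = \frac{8}{3} \left(-94\right) = - \frac{752}{3}$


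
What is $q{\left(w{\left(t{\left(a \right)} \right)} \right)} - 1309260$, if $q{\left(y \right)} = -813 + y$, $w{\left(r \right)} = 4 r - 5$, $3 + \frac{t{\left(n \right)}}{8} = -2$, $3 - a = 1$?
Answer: $-1310238$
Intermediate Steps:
$a = 2$ ($a = 3 - 1 = 2$)
$t{\left(n \right)} = -40$ ($t{\left(n \right)} = -24 + 8 \left(-2\right) = -24 - 16 = -40$)
$w{\left(r \right)} = -5 + 4 r$
$q{\left(w{\left(t{\left(a \right)} \right)} \right)} - 1309260 = \left(-813 + \left(-5 + 4 \left(-40\right)\right)\right) - 1309260 = \left(-813 - 165\right) - 1309260 = -978 - 1309260 = -1310238$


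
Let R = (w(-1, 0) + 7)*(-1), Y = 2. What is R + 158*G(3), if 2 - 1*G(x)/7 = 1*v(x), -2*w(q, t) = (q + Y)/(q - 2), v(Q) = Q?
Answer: -6679/6 ≈ -1113.2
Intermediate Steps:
w(q, t) = -(2 + q)/(2*(-2 + q)) (w(q, t) = -(q + 2)/(2*(q - 2)) = -(2 + q)/(2*(-2 + q)))
G(x) = 14 - 7*x
R = -43/6 (R = ((-2 - 1*(-1))/(2*(-2 - 1)) + 7)*(-1) = ((½)*(-2 + 1)/(-3) + 7)*(-1) = ((½)*(-⅓)*(-1) + 7)*(-1) = (⅙ + 7)*(-1) = (43/6)*(-1) = -43/6 ≈ -7.1667)
R + 158*G(3) = -43/6 + 158*(14 - 7*3) = -43/6 + 158*(14 - 21) = -43/6 + 158*(-7) = -43/6 - 1106 = -6679/6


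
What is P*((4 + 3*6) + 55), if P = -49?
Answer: -3773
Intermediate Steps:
P*((4 + 3*6) + 55) = -49*((4 + 3*6) + 55) = -49*((4 + 18) + 55) = -49*(22 + 55) = -49*77 = -3773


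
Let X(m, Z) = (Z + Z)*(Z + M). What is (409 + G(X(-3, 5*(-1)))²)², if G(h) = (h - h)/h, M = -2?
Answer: 167281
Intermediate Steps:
X(m, Z) = 2*Z*(-2 + Z) (X(m, Z) = (Z + Z)*(Z - 2) = (2*Z)*(-2 + Z) = 2*Z*(-2 + Z))
G(h) = 0 (G(h) = 0/h = 0)
(409 + G(X(-3, 5*(-1)))²)² = (409 + 0²)² = (409 + 0)² = 409² = 167281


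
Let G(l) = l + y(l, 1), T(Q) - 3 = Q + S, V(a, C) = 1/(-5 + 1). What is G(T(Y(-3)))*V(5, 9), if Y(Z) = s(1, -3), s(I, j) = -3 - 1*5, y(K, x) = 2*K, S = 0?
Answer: 15/4 ≈ 3.7500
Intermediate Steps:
s(I, j) = -8 (s(I, j) = -3 - 5 = -8)
V(a, C) = -¼ (V(a, C) = 1/(-4) = -¼)
Y(Z) = -8
T(Q) = 3 + Q (T(Q) = 3 + (Q + 0) = 3 + Q)
G(l) = 3*l (G(l) = l + 2*l = 3*l)
G(T(Y(-3)))*V(5, 9) = (3*(3 - 8))*(-¼) = (3*(-5))*(-¼) = -15*(-¼) = 15/4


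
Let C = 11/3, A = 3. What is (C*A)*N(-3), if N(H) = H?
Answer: -33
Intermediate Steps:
C = 11/3 (C = 11*(⅓) = 11/3 ≈ 3.6667)
(C*A)*N(-3) = ((11/3)*3)*(-3) = 11*(-3) = -33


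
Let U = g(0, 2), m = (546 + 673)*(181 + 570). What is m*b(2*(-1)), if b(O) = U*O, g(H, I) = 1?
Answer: -1830938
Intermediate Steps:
m = 915469 (m = 1219*751 = 915469)
U = 1
b(O) = O (b(O) = 1*O = O)
m*b(2*(-1)) = 915469*(2*(-1)) = 915469*(-2) = -1830938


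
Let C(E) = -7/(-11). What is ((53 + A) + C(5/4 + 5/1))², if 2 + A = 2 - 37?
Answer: 33489/121 ≈ 276.77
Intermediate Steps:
C(E) = 7/11 (C(E) = -7*(-1/11) = 7/11)
A = -37 (A = -2 + (2 - 37) = -2 - 35 = -37)
((53 + A) + C(5/4 + 5/1))² = ((53 - 37) + 7/11)² = (16 + 7/11)² = (183/11)² = 33489/121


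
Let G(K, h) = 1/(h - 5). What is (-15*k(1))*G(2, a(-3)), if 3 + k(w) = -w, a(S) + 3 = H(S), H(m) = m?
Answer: -60/11 ≈ -5.4545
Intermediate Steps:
a(S) = -3 + S
k(w) = -3 - w
G(K, h) = 1/(-5 + h)
(-15*k(1))*G(2, a(-3)) = (-15*(-3 - 1*1))/(-5 + (-3 - 3)) = (-15*(-3 - 1))/(-5 - 6) = -15*(-4)/(-11) = 60*(-1/11) = -60/11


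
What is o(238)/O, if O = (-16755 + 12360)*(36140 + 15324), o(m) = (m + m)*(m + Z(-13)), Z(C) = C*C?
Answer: -6919/8078010 ≈ -0.00085652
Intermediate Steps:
Z(C) = C**2
o(m) = 2*m*(169 + m) (o(m) = (m + m)*(m + (-13)**2) = (2*m)*(m + 169) = (2*m)*(169 + m) = 2*m*(169 + m))
O = -226184280 (O = -4395*51464 = -226184280)
o(238)/O = (2*238*(169 + 238))/(-226184280) = (2*238*407)*(-1/226184280) = 193732*(-1/226184280) = -6919/8078010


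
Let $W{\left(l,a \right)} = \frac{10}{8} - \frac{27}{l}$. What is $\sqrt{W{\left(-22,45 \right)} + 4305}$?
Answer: $\frac{\sqrt{2084819}}{22} \approx 65.631$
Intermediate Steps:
$W{\left(l,a \right)} = \frac{5}{4} - \frac{27}{l}$ ($W{\left(l,a \right)} = 10 \cdot \frac{1}{8} - \frac{27}{l} = \frac{5}{4} - \frac{27}{l}$)
$\sqrt{W{\left(-22,45 \right)} + 4305} = \sqrt{\left(\frac{5}{4} - \frac{27}{-22}\right) + 4305} = \sqrt{\left(\frac{5}{4} - - \frac{27}{22}\right) + 4305} = \sqrt{\left(\frac{5}{4} + \frac{27}{22}\right) + 4305} = \sqrt{\frac{109}{44} + 4305} = \sqrt{\frac{189529}{44}} = \frac{\sqrt{2084819}}{22}$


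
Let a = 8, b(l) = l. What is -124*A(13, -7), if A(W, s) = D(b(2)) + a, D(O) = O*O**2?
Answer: -1984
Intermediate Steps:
D(O) = O**3
A(W, s) = 16 (A(W, s) = 2**3 + 8 = 8 + 8 = 16)
-124*A(13, -7) = -124*16 = -1984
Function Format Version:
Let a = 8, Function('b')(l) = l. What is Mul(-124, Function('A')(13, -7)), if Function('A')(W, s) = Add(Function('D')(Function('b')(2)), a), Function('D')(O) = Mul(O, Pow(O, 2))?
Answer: -1984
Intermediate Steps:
Function('D')(O) = Pow(O, 3)
Function('A')(W, s) = 16 (Function('A')(W, s) = Add(Pow(2, 3), 8) = Add(8, 8) = 16)
Mul(-124, Function('A')(13, -7)) = Mul(-124, 16) = -1984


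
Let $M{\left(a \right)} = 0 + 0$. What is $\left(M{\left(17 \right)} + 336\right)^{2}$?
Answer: $112896$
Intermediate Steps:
$M{\left(a \right)} = 0$
$\left(M{\left(17 \right)} + 336\right)^{2} = \left(0 + 336\right)^{2} = 336^{2} = 112896$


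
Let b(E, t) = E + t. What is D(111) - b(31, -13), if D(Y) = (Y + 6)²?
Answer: 13671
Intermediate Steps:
D(Y) = (6 + Y)²
D(111) - b(31, -13) = (6 + 111)² - (31 - 13) = 117² - 1*18 = 13689 - 18 = 13671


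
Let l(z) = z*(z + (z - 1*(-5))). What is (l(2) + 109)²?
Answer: 16129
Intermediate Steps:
l(z) = z*(5 + 2*z) (l(z) = z*(z + (z + 5)) = z*(z + (5 + z)) = z*(5 + 2*z))
(l(2) + 109)² = (2*(5 + 2*2) + 109)² = (2*(5 + 4) + 109)² = (2*9 + 109)² = (18 + 109)² = 127² = 16129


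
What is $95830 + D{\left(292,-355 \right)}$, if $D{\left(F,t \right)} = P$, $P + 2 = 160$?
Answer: $95988$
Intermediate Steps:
$P = 158$ ($P = -2 + 160 = 158$)
$D{\left(F,t \right)} = 158$
$95830 + D{\left(292,-355 \right)} = 95830 + 158 = 95988$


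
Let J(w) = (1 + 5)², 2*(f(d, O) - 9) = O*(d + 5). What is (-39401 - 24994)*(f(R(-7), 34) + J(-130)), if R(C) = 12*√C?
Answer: -8371350 - 13136580*I*√7 ≈ -8.3714e+6 - 3.4756e+7*I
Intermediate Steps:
f(d, O) = 9 + O*(5 + d)/2 (f(d, O) = 9 + (O*(d + 5))/2 = 9 + (O*(5 + d))/2 = 9 + O*(5 + d)/2)
J(w) = 36 (J(w) = 6² = 36)
(-39401 - 24994)*(f(R(-7), 34) + J(-130)) = (-39401 - 24994)*((9 + (5/2)*34 + (½)*34*(12*√(-7))) + 36) = -64395*((9 + 85 + (½)*34*(12*(I*√7))) + 36) = -64395*((9 + 85 + (½)*34*(12*I*√7)) + 36) = -64395*((9 + 85 + 204*I*√7) + 36) = -64395*((94 + 204*I*√7) + 36) = -64395*(130 + 204*I*√7) = -8371350 - 13136580*I*√7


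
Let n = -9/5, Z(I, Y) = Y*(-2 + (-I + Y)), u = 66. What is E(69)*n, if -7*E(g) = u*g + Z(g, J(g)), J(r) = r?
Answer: 39744/35 ≈ 1135.5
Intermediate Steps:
Z(I, Y) = Y*(-2 + Y - I) (Z(I, Y) = Y*(-2 + (Y - I)) = Y*(-2 + Y - I))
n = -9/5 (n = -9*1/5 = -9/5 ≈ -1.8000)
E(g) = -64*g/7 (E(g) = -(66*g + g*(-2 + g - g))/7 = -(66*g + g*(-2))/7 = -(66*g - 2*g)/7 = -64*g/7)
E(69)*n = -64/7*69*(-9/5) = -4416/7*(-9/5) = 39744/35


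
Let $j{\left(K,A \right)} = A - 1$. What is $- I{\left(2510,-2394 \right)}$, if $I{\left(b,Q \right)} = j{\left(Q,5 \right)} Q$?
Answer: $9576$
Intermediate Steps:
$j{\left(K,A \right)} = -1 + A$
$I{\left(b,Q \right)} = 4 Q$ ($I{\left(b,Q \right)} = \left(-1 + 5\right) Q = 4 Q$)
$- I{\left(2510,-2394 \right)} = - 4 \left(-2394\right) = \left(-1\right) \left(-9576\right) = 9576$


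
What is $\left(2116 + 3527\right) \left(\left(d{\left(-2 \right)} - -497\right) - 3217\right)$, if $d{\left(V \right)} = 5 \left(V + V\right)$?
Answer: $-15461820$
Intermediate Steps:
$d{\left(V \right)} = 10 V$ ($d{\left(V \right)} = 5 \cdot 2 V = 10 V$)
$\left(2116 + 3527\right) \left(\left(d{\left(-2 \right)} - -497\right) - 3217\right) = \left(2116 + 3527\right) \left(\left(10 \left(-2\right) - -497\right) - 3217\right) = 5643 \left(\left(-20 + 497\right) - 3217\right) = 5643 \left(477 - 3217\right) = 5643 \left(-2740\right) = -15461820$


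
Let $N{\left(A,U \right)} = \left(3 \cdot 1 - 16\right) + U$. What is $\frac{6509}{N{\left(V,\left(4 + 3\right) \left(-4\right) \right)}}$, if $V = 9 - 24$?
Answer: $- \frac{6509}{41} \approx -158.76$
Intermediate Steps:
$V = -15$ ($V = 9 - 24 = -15$)
$N{\left(A,U \right)} = -13 + U$ ($N{\left(A,U \right)} = \left(3 - 16\right) + U = -13 + U$)
$\frac{6509}{N{\left(V,\left(4 + 3\right) \left(-4\right) \right)}} = \frac{6509}{-13 + \left(4 + 3\right) \left(-4\right)} = \frac{6509}{-13 + 7 \left(-4\right)} = \frac{6509}{-13 - 28} = \frac{6509}{-41} = 6509 \left(- \frac{1}{41}\right) = - \frac{6509}{41}$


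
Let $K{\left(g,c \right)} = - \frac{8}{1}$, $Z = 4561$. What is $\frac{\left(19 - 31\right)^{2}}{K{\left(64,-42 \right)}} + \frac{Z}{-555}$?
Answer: $- \frac{14551}{555} \approx -26.218$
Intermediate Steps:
$K{\left(g,c \right)} = -8$ ($K{\left(g,c \right)} = \left(-8\right) 1 = -8$)
$\frac{\left(19 - 31\right)^{2}}{K{\left(64,-42 \right)}} + \frac{Z}{-555} = \frac{\left(19 - 31\right)^{2}}{-8} + \frac{4561}{-555} = \left(-12\right)^{2} \left(- \frac{1}{8}\right) + 4561 \left(- \frac{1}{555}\right) = 144 \left(- \frac{1}{8}\right) - \frac{4561}{555} = -18 - \frac{4561}{555} = - \frac{14551}{555}$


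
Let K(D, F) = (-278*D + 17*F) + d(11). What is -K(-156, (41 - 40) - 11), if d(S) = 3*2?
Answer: -43204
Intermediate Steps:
d(S) = 6
K(D, F) = 6 - 278*D + 17*F (K(D, F) = (-278*D + 17*F) + 6 = 6 - 278*D + 17*F)
-K(-156, (41 - 40) - 11) = -(6 - 278*(-156) + 17*((41 - 40) - 11)) = -(6 + 43368 + 17*(1 - 11)) = -(6 + 43368 + 17*(-10)) = -(6 + 43368 - 170) = -1*43204 = -43204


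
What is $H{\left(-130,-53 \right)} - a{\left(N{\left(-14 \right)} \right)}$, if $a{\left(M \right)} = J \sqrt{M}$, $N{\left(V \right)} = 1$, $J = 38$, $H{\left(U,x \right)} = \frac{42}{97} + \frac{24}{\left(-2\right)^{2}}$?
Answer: $- \frac{3062}{97} \approx -31.567$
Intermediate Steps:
$H{\left(U,x \right)} = \frac{624}{97}$ ($H{\left(U,x \right)} = 42 \cdot \frac{1}{97} + \frac{24}{4} = \frac{42}{97} + 24 \cdot \frac{1}{4} = \frac{42}{97} + 6 = \frac{624}{97}$)
$a{\left(M \right)} = 38 \sqrt{M}$
$H{\left(-130,-53 \right)} - a{\left(N{\left(-14 \right)} \right)} = \frac{624}{97} - 38 \sqrt{1} = \frac{624}{97} - 38 \cdot 1 = \frac{624}{97} - 38 = - \frac{3062}{97}$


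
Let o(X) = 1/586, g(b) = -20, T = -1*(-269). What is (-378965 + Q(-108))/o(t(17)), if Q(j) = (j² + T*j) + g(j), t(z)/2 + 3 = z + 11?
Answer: -232274578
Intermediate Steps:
T = 269
t(z) = 16 + 2*z (t(z) = -6 + 2*(z + 11) = -6 + 2*(11 + z) = -6 + (22 + 2*z) = 16 + 2*z)
Q(j) = -20 + j² + 269*j (Q(j) = (j² + 269*j) - 20 = -20 + j² + 269*j)
o(X) = 1/586
(-378965 + Q(-108))/o(t(17)) = (-378965 + (-20 + (-108)² + 269*(-108)))/(1/586) = (-378965 + (-20 + 11664 - 29052))*586 = (-378965 - 17408)*586 = -396373*586 = -232274578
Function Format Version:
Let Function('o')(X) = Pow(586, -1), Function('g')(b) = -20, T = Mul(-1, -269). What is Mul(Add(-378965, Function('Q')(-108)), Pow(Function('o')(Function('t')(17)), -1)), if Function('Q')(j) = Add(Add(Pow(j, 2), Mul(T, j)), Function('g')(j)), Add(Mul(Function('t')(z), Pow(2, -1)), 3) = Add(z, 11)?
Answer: -232274578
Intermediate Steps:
T = 269
Function('t')(z) = Add(16, Mul(2, z)) (Function('t')(z) = Add(-6, Mul(2, Add(z, 11))) = Add(-6, Mul(2, Add(11, z))) = Add(-6, Add(22, Mul(2, z))) = Add(16, Mul(2, z)))
Function('Q')(j) = Add(-20, Pow(j, 2), Mul(269, j)) (Function('Q')(j) = Add(Add(Pow(j, 2), Mul(269, j)), -20) = Add(-20, Pow(j, 2), Mul(269, j)))
Function('o')(X) = Rational(1, 586)
Mul(Add(-378965, Function('Q')(-108)), Pow(Function('o')(Function('t')(17)), -1)) = Mul(Add(-378965, Add(-20, Pow(-108, 2), Mul(269, -108))), Pow(Rational(1, 586), -1)) = Mul(Add(-378965, Add(-20, 11664, -29052)), 586) = Mul(Add(-378965, -17408), 586) = Mul(-396373, 586) = -232274578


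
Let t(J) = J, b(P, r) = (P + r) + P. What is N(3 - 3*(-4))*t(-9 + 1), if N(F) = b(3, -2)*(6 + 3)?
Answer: -288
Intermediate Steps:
b(P, r) = r + 2*P
N(F) = 36 (N(F) = (-2 + 2*3)*(6 + 3) = (-2 + 6)*9 = 4*9 = 36)
N(3 - 3*(-4))*t(-9 + 1) = 36*(-9 + 1) = 36*(-8) = -288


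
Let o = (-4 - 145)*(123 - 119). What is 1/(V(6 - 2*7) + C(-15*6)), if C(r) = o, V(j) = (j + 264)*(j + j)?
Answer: -1/4692 ≈ -0.00021313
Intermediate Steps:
V(j) = 2*j*(264 + j) (V(j) = (264 + j)*(2*j) = 2*j*(264 + j))
o = -596 (o = -149*4 = -596)
C(r) = -596
1/(V(6 - 2*7) + C(-15*6)) = 1/(2*(6 - 2*7)*(264 + (6 - 2*7)) - 596) = 1/(2*(6 - 14)*(264 + (6 - 14)) - 596) = 1/(2*(-8)*(264 - 8) - 596) = 1/(2*(-8)*256 - 596) = 1/(-4096 - 596) = 1/(-4692) = -1/4692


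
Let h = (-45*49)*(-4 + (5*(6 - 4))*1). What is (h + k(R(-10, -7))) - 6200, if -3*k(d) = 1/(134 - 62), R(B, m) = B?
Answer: -4196881/216 ≈ -19430.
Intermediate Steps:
k(d) = -1/216 (k(d) = -1/(3*(134 - 62)) = -1/3/72 = -1/3*1/72 = -1/216)
h = -13230 (h = -2205*(-4 + (5*2)*1) = -2205*(-4 + 10*1) = -2205*(-4 + 10) = -2205*6 = -13230)
(h + k(R(-10, -7))) - 6200 = (-13230 - 1/216) - 6200 = -2857681/216 - 6200 = -4196881/216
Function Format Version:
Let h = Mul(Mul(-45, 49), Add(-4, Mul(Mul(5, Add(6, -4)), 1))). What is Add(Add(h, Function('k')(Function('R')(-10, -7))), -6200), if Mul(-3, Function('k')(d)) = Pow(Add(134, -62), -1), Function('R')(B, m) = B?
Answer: Rational(-4196881, 216) ≈ -19430.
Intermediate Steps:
Function('k')(d) = Rational(-1, 216) (Function('k')(d) = Mul(Rational(-1, 3), Pow(Add(134, -62), -1)) = Mul(Rational(-1, 3), Pow(72, -1)) = Mul(Rational(-1, 3), Rational(1, 72)) = Rational(-1, 216))
h = -13230 (h = Mul(-2205, Add(-4, Mul(Mul(5, 2), 1))) = Mul(-2205, Add(-4, Mul(10, 1))) = Mul(-2205, Add(-4, 10)) = Mul(-2205, 6) = -13230)
Add(Add(h, Function('k')(Function('R')(-10, -7))), -6200) = Add(Add(-13230, Rational(-1, 216)), -6200) = Add(Rational(-2857681, 216), -6200) = Rational(-4196881, 216)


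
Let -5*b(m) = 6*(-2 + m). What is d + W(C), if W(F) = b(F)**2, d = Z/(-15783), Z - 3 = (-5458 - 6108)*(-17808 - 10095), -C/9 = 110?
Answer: 183688401169/131525 ≈ 1.3966e+6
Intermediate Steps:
C = -990 (C = -9*110 = -990)
Z = 322726101 (Z = 3 + (-5458 - 6108)*(-17808 - 10095) = 3 - 11566*(-27903) = 3 + 322726098 = 322726101)
d = -107575367/5261 (d = 322726101/(-15783) = 322726101*(-1/15783) = -107575367/5261 ≈ -20448.)
b(m) = 12/5 - 6*m/5 (b(m) = -6*(-2 + m)/5 = -(-12 + 6*m)/5 = 12/5 - 6*m/5)
W(F) = (12/5 - 6*F/5)**2
d + W(C) = -107575367/5261 + 36*(-2 - 990)**2/25 = -107575367/5261 + (36/25)*(-992)**2 = -107575367/5261 + (36/25)*984064 = -107575367/5261 + 35426304/25 = 183688401169/131525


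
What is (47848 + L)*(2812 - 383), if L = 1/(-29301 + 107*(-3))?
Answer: 3442751542195/29622 ≈ 1.1622e+8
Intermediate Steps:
L = -1/29622 (L = 1/(-29301 - 321) = 1/(-29622) = -1/29622 ≈ -3.3759e-5)
(47848 + L)*(2812 - 383) = (47848 - 1/29622)*(2812 - 383) = (1417353455/29622)*2429 = 3442751542195/29622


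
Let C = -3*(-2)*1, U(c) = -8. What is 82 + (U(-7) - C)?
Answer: 68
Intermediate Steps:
C = 6 (C = 6*1 = 6)
82 + (U(-7) - C) = 82 + (-8 - 1*6) = 82 + (-8 - 6) = 82 - 14 = 68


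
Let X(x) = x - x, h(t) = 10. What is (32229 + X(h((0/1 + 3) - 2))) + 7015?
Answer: 39244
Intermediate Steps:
X(x) = 0
(32229 + X(h((0/1 + 3) - 2))) + 7015 = (32229 + 0) + 7015 = 32229 + 7015 = 39244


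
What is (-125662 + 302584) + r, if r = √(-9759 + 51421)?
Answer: 176922 + √41662 ≈ 1.7713e+5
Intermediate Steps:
r = √41662 ≈ 204.11
(-125662 + 302584) + r = (-125662 + 302584) + √41662 = 176922 + √41662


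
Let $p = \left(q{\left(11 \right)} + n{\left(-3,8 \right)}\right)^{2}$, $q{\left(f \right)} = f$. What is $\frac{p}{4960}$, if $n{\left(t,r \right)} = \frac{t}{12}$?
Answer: $\frac{1849}{79360} \approx 0.023299$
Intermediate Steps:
$n{\left(t,r \right)} = \frac{t}{12}$ ($n{\left(t,r \right)} = t \frac{1}{12} = \frac{t}{12}$)
$p = \frac{1849}{16}$ ($p = \left(11 + \frac{1}{12} \left(-3\right)\right)^{2} = \left(11 - \frac{1}{4}\right)^{2} = \left(\frac{43}{4}\right)^{2} = \frac{1849}{16} \approx 115.56$)
$\frac{p}{4960} = \frac{1849}{16 \cdot 4960} = \frac{1849}{16} \cdot \frac{1}{4960} = \frac{1849}{79360}$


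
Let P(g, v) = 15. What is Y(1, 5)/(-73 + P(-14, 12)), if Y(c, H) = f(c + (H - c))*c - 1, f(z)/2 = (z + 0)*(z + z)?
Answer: -99/58 ≈ -1.7069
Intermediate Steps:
f(z) = 4*z**2 (f(z) = 2*((z + 0)*(z + z)) = 2*(z*(2*z)) = 2*(2*z**2) = 4*z**2)
Y(c, H) = -1 + 4*c*H**2 (Y(c, H) = (4*(c + (H - c))**2)*c - 1 = (4*H**2)*c - 1 = 4*c*H**2 - 1 = -1 + 4*c*H**2)
Y(1, 5)/(-73 + P(-14, 12)) = (-1 + 4*1*5**2)/(-73 + 15) = (-1 + 4*1*25)/(-58) = (-1 + 100)*(-1/58) = 99*(-1/58) = -99/58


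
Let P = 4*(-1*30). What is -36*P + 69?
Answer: 4389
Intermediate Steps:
P = -120 (P = 4*(-30) = -120)
-36*P + 69 = -36*(-120) + 69 = 4320 + 69 = 4389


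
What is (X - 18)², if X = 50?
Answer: 1024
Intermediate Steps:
(X - 18)² = (50 - 18)² = 32² = 1024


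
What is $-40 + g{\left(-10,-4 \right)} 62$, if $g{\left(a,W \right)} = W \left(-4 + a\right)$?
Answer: $3432$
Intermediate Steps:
$-40 + g{\left(-10,-4 \right)} 62 = -40 + - 4 \left(-4 - 10\right) 62 = -40 + \left(-4\right) \left(-14\right) 62 = -40 + 56 \cdot 62 = -40 + 3472 = 3432$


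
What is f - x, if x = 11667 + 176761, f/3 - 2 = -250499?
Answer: -939919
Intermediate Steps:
f = -751491 (f = 6 + 3*(-250499) = 6 - 751497 = -751491)
x = 188428
f - x = -751491 - 1*188428 = -751491 - 188428 = -939919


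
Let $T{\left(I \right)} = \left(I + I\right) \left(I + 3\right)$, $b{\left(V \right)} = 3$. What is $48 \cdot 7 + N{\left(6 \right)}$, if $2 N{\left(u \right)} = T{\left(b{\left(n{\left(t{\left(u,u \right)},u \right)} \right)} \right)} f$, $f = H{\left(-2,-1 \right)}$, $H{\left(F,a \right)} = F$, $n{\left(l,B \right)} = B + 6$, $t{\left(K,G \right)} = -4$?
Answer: $300$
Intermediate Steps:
$n{\left(l,B \right)} = 6 + B$
$f = -2$
$T{\left(I \right)} = 2 I \left(3 + I\right)$
$N{\left(u \right)} = -36$ ($N{\left(u \right)} = \frac{2 \cdot 3 \left(3 + 3\right) \left(-2\right)}{2} = \frac{2 \cdot 3 \cdot 6 \left(-2\right)}{2} = \frac{36 \left(-2\right)}{2} = \frac{1}{2} \left(-72\right) = -36$)
$48 \cdot 7 + N{\left(6 \right)} = 48 \cdot 7 - 36 = 336 - 36 = 300$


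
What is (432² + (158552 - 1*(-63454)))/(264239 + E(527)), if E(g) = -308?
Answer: 136210/87977 ≈ 1.5482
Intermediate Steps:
(432² + (158552 - 1*(-63454)))/(264239 + E(527)) = (432² + (158552 - 1*(-63454)))/(264239 - 308) = (186624 + (158552 + 63454))/263931 = (186624 + 222006)*(1/263931) = 408630*(1/263931) = 136210/87977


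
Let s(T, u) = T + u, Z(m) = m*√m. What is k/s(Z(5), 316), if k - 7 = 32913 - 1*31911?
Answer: 318844/99731 - 5045*√5/99731 ≈ 3.0839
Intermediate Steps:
Z(m) = m^(3/2)
k = 1009 (k = 7 + (32913 - 1*31911) = 7 + (32913 - 31911) = 7 + 1002 = 1009)
k/s(Z(5), 316) = 1009/(5^(3/2) + 316) = 1009/(5*√5 + 316) = 1009/(316 + 5*√5)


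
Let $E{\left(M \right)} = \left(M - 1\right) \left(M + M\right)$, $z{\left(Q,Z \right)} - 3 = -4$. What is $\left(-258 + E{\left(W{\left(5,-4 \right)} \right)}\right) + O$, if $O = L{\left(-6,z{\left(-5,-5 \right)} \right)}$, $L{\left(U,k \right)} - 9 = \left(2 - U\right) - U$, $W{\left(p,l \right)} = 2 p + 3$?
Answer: $77$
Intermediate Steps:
$z{\left(Q,Z \right)} = -1$ ($z{\left(Q,Z \right)} = 3 - 4 = -1$)
$W{\left(p,l \right)} = 3 + 2 p$
$E{\left(M \right)} = 2 M \left(-1 + M\right)$ ($E{\left(M \right)} = \left(-1 + M\right) 2 M = 2 M \left(-1 + M\right)$)
$L{\left(U,k \right)} = 11 - 2 U$ ($L{\left(U,k \right)} = 9 - \left(-2 + 2 U\right) = 11 - 2 U$)
$O = 23$ ($O = 11 - -12 = 11 + 12 = 23$)
$\left(-258 + E{\left(W{\left(5,-4 \right)} \right)}\right) + O = \left(-258 + 2 \left(3 + 2 \cdot 5\right) \left(-1 + \left(3 + 2 \cdot 5\right)\right)\right) + 23 = \left(-258 + 2 \left(3 + 10\right) \left(-1 + \left(3 + 10\right)\right)\right) + 23 = \left(-258 + 2 \cdot 13 \left(-1 + 13\right)\right) + 23 = \left(-258 + 2 \cdot 13 \cdot 12\right) + 23 = \left(-258 + 312\right) + 23 = 54 + 23 = 77$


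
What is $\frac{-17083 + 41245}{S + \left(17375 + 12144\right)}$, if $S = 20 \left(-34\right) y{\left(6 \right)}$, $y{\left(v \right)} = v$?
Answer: $\frac{24162}{25439} \approx 0.9498$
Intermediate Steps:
$S = -4080$ ($S = 20 \left(-34\right) 6 = \left(-680\right) 6 = -4080$)
$\frac{-17083 + 41245}{S + \left(17375 + 12144\right)} = \frac{-17083 + 41245}{-4080 + \left(17375 + 12144\right)} = \frac{24162}{-4080 + 29519} = \frac{24162}{25439}$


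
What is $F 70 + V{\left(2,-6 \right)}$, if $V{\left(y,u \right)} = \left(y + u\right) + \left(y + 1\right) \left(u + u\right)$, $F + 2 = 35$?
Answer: $2270$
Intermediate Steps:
$F = 33$ ($F = -2 + 35 = 33$)
$V{\left(y,u \right)} = u + y + 2 u \left(1 + y\right)$ ($V{\left(y,u \right)} = \left(u + y\right) + \left(1 + y\right) 2 u = \left(u + y\right) + 2 u \left(1 + y\right) = u + y + 2 u \left(1 + y\right)$)
$F 70 + V{\left(2,-6 \right)} = 33 \cdot 70 + \left(2 + 3 \left(-6\right) + 2 \left(-6\right) 2\right) = 2310 - 40 = 2270$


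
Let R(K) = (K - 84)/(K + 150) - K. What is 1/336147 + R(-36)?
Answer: 223201627/6386793 ≈ 34.947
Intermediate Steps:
R(K) = -K + (-84 + K)/(150 + K) (R(K) = (-84 + K)/(150 + K) - K = -K + (-84 + K)/(150 + K))
1/336147 + R(-36) = 1/336147 + (-84 - 1*(-36)² - 149*(-36))/(150 - 36) = 1/336147 + (-84 - 1*1296 + 5364)/114 = 1/336147 + (-84 - 1296 + 5364)/114 = 1/336147 + (1/114)*3984 = 1/336147 + 664/19 = 223201627/6386793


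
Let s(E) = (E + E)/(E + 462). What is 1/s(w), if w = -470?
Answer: 2/235 ≈ 0.0085106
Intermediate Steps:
s(E) = 2*E/(462 + E) (s(E) = (2*E)/(462 + E) = 2*E/(462 + E))
1/s(w) = 1/(2*(-470)/(462 - 470)) = 1/(2*(-470)/(-8)) = 1/(2*(-470)*(-⅛)) = 1/(235/2) = 2/235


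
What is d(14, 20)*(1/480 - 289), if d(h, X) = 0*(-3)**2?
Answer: 0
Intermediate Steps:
d(h, X) = 0 (d(h, X) = 0*9 = 0)
d(14, 20)*(1/480 - 289) = 0*(1/480 - 289) = 0*(-138719/480) = 0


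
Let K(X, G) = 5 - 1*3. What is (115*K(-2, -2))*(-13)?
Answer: -2990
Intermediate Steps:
K(X, G) = 2 (K(X, G) = 5 - 3 = 2)
(115*K(-2, -2))*(-13) = (115*2)*(-13) = 230*(-13) = -2990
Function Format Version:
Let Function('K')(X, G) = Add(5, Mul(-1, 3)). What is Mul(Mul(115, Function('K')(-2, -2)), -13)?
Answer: -2990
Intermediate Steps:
Function('K')(X, G) = 2 (Function('K')(X, G) = Add(5, -3) = 2)
Mul(Mul(115, Function('K')(-2, -2)), -13) = Mul(Mul(115, 2), -13) = Mul(230, -13) = -2990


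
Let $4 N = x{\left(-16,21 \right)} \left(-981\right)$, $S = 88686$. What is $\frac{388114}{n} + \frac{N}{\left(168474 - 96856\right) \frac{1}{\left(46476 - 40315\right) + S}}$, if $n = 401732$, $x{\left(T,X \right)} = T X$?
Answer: $\frac{784968397144517}{7192810594} \approx 1.0913 \cdot 10^{5}$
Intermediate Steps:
$N = 82404$ ($N = \frac{\left(-16\right) 21 \left(-981\right)}{4} = \frac{\left(-336\right) \left(-981\right)}{4} = \frac{1}{4} \cdot 329616 = 82404$)
$\frac{388114}{n} + \frac{N}{\left(168474 - 96856\right) \frac{1}{\left(46476 - 40315\right) + S}} = \frac{388114}{401732} + \frac{82404}{\left(168474 - 96856\right) \frac{1}{\left(46476 - 40315\right) + 88686}} = 388114 \cdot \frac{1}{401732} + \frac{82404}{71618 \frac{1}{\left(46476 - 40315\right) + 88686}} = \frac{194057}{200866} + \frac{82404}{71618 \frac{1}{6161 + 88686}} = \frac{194057}{200866} + \frac{82404}{71618 \cdot \frac{1}{94847}} = \frac{194057}{200866} + \frac{82404}{\frac{71618}{94847}} = \frac{194057}{200866} + 82404 \cdot \frac{94847}{71618} = \frac{194057}{200866} + \frac{3907886094}{35809} = \frac{784968397144517}{7192810594}$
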